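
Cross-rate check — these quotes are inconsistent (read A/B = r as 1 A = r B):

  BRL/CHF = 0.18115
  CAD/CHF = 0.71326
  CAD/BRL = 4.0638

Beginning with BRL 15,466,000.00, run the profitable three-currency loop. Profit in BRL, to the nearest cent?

Profitable loop is BRL → CHF → CAD → BRL:
BRL 15,466,000.00 × 0.18115 = CHF 2,801,665.90
CHF 2,801,665.90 ÷ 0.71326 = CAD 3,927,972.83
CAD 3,927,972.83 × 4.0638 = BRL 15,962,495.98
Profit = BRL 15,962,495.98 − BRL 15,466,000.00

Profit: BRL 496,495.98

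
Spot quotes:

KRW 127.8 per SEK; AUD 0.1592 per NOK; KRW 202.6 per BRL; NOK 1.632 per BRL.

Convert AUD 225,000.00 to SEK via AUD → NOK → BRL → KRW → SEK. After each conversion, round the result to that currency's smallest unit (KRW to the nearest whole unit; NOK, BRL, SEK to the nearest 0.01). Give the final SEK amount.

AUD 225,000.00 ÷ 0.1592 = NOK 1,413,316.58
NOK 1,413,316.58 ÷ 1.632 = BRL 866,002.81
BRL 866,002.81 × 202.6 = KRW 175,452,169
KRW 175,452,169 ÷ 127.8 = SEK 1,372,865.17

SEK 1,372,865.17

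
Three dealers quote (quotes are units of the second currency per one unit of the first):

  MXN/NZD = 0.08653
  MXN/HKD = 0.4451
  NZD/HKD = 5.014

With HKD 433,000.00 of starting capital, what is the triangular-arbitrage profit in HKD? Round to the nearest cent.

Profitable loop is HKD → NZD → MXN → HKD:
HKD 433,000.00 ÷ 5.014 = NZD 86,358.20
NZD 86,358.20 ÷ 0.08653 = MXN 998,014.53
MXN 998,014.53 × 0.4451 = HKD 444,216.27
Profit = HKD 444,216.27 − HKD 433,000.00

Profit: HKD 11,216.27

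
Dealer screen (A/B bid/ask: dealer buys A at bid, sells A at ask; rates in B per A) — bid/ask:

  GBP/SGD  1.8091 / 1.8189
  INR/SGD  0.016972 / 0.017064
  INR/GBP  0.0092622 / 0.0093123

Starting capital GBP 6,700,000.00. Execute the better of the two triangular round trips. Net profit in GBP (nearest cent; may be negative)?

Best loop GBP → INR → SGD → GBP:
GBP 6,700,000.00 ÷ 0.0093123 (buy INR at ask) = INR 719,478,539.14
INR 719,478,539.14 × 0.016972 (sell INR at bid) = SGD 12,210,989.77
SGD 12,210,989.77 ÷ 1.8189 (buy GBP at ask) = GBP 6,713,392.58

Net profit: GBP 13,392.58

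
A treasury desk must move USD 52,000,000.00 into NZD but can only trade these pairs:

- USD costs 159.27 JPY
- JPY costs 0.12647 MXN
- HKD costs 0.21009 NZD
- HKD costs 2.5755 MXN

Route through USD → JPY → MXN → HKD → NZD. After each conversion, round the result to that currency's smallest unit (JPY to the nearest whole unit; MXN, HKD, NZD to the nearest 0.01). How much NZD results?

USD 52,000,000.00 × 159.27 = JPY 8,282,040,000
JPY 8,282,040,000 × 0.12647 = MXN 1,047,429,598.80
MXN 1,047,429,598.80 ÷ 2.5755 = HKD 406,689,807.34
HKD 406,689,807.34 × 0.21009 = NZD 85,441,461.62

NZD 85,441,461.62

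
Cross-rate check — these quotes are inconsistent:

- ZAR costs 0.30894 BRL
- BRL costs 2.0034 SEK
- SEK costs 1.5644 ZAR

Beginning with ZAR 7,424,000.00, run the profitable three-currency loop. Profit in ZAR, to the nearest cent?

Profit: ZAR 243,403.95

Profitable loop is ZAR → SEK → BRL → ZAR:
ZAR 7,424,000.00 ÷ 1.5644 = SEK 4,745,589.36
SEK 4,745,589.36 ÷ 2.0034 = BRL 2,368,767.78
BRL 2,368,767.78 ÷ 0.30894 = ZAR 7,667,403.95
Profit = ZAR 7,667,403.95 − ZAR 7,424,000.00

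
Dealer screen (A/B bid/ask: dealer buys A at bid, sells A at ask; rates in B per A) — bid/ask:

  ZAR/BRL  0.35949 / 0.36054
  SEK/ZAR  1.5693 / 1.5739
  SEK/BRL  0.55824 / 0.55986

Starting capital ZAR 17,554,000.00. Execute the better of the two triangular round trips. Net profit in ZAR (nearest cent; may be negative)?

Net profit: ZAR 134,436.34

Best loop ZAR → BRL → SEK → ZAR:
ZAR 17,554,000.00 × 0.35949 (sell ZAR at bid) = BRL 6,310,487.46
BRL 6,310,487.46 ÷ 0.55986 (buy SEK at ask) = SEK 11,271,545.49
SEK 11,271,545.49 × 1.5693 (sell SEK at bid) = ZAR 17,688,436.34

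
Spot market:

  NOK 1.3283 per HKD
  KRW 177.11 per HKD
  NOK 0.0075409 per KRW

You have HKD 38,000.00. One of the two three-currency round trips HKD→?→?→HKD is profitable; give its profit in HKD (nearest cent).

Profitable loop is HKD → KRW → NOK → HKD:
HKD 38,000.00 × 177.11 = KRW 6,730,180
KRW 6,730,180 × 0.0075409 = NOK 50,751.61
NOK 50,751.61 ÷ 1.3283 = HKD 38,207.95
Profit = HKD 38,207.95 − HKD 38,000.00

Profit: HKD 207.95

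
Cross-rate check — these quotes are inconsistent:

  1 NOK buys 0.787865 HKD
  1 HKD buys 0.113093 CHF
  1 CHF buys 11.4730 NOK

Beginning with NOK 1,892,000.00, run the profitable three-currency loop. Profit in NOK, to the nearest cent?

Profit: NOK 42,129.99

Profitable loop is NOK → HKD → CHF → NOK:
NOK 1,892,000.00 × 0.787865 = HKD 1,490,640.58
HKD 1,490,640.58 × 0.113093 = CHF 168,581.02
CHF 168,581.02 × 11.4730 = NOK 1,934,129.99
Profit = NOK 1,934,129.99 − NOK 1,892,000.00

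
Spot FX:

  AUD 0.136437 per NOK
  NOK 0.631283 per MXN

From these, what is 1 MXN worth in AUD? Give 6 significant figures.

1 MXN × 0.631283 = 0.631283 NOK
0.631283 NOK × 0.136437 = 0.0861304 AUD

MXN/AUD = 0.0861304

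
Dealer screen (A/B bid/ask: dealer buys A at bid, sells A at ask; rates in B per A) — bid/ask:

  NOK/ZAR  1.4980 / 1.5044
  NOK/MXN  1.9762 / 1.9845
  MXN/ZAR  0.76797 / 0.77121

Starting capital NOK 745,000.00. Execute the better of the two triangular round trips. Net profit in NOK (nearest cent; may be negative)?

Net profit: NOK 6,567.68

Best loop NOK → MXN → ZAR → NOK:
NOK 745,000.00 × 1.9762 (sell NOK at bid) = MXN 1,472,269.00
MXN 1,472,269.00 × 0.76797 (sell MXN at bid) = ZAR 1,130,658.42
ZAR 1,130,658.42 ÷ 1.5044 (buy NOK at ask) = NOK 751,567.68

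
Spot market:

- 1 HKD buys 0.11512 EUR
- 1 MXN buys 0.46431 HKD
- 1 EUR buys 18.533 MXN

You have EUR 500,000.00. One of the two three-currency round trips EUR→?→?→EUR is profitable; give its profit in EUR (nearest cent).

Profit: EUR 4,737.37

Profitable loop is EUR → HKD → MXN → EUR:
EUR 500,000.00 ÷ 0.11512 = HKD 4,343,293.95
HKD 4,343,293.95 ÷ 0.46431 = MXN 9,354,297.68
MXN 9,354,297.68 ÷ 18.533 = EUR 504,737.37
Profit = EUR 504,737.37 − EUR 500,000.00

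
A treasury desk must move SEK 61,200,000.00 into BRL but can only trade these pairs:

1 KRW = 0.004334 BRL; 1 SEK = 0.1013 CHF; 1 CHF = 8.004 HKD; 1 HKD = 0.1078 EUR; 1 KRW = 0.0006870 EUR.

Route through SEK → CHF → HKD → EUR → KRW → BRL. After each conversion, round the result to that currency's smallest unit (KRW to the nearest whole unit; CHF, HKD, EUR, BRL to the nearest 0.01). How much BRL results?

BRL 33,745,733.92

SEK 61,200,000.00 × 0.1013 = CHF 6,199,560.00
CHF 6,199,560.00 × 8.004 = HKD 49,621,278.24
HKD 49,621,278.24 × 0.1078 = EUR 5,349,173.79
EUR 5,349,173.79 ÷ 0.0006870 = KRW 7,786,279,170
KRW 7,786,279,170 × 0.004334 = BRL 33,745,733.92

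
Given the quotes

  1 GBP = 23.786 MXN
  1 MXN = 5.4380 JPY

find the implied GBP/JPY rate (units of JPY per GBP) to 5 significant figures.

GBP/JPY = 129.35

1 GBP × 23.786 = 23.786 MXN
23.786 MXN × 5.4380 = 129.348 JPY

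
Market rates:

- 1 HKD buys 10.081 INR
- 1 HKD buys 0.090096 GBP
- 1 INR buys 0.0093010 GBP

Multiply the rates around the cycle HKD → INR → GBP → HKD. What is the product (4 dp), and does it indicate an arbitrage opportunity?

1.0407 (arbitrage exists)

Around HKD → INR → GBP → HKD: 1 × 10.081 × 0.0093010 ÷ 0.090096 = 1.040705
Product > 1; profitable direction is HKD → INR → GBP → HKD.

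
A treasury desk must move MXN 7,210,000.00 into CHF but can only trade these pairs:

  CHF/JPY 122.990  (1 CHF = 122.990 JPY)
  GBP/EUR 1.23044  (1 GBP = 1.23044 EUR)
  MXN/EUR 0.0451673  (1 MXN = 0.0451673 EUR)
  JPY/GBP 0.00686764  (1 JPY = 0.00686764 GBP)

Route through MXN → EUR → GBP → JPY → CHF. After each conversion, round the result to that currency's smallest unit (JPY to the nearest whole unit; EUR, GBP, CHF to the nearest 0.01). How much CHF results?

MXN 7,210,000.00 × 0.0451673 = EUR 325,656.23
EUR 325,656.23 ÷ 1.23044 = GBP 264,666.49
GBP 264,666.49 ÷ 0.00686764 = JPY 38,538,201
JPY 38,538,201 ÷ 122.990 = CHF 313,344.18

CHF 313,344.18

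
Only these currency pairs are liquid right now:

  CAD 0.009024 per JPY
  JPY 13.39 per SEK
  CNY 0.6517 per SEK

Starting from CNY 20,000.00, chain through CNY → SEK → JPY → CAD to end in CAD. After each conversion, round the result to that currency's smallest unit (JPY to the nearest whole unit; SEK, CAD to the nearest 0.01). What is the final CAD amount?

CAD 3,708.19

CNY 20,000.00 ÷ 0.6517 = SEK 30,688.97
SEK 30,688.97 × 13.39 = JPY 410,925
JPY 410,925 × 0.009024 = CAD 3,708.19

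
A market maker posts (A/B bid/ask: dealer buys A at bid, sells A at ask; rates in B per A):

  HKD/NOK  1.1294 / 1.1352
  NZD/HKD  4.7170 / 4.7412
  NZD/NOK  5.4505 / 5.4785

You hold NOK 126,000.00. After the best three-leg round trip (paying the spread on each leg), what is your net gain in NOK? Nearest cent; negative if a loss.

Best loop NOK → HKD → NZD → NOK:
NOK 126,000.00 ÷ 1.1352 (buy HKD at ask) = HKD 110,993.66
HKD 110,993.66 ÷ 4.7412 (buy NZD at ask) = NZD 23,410.46
NZD 23,410.46 × 5.4505 (sell NZD at bid) = NOK 127,598.69

Net profit: NOK 1,598.69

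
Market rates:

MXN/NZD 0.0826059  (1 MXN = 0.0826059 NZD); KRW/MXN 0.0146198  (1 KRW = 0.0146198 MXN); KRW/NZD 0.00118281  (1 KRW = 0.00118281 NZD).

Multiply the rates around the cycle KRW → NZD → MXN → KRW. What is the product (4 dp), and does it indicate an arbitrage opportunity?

0.9794 (arbitrage exists)

Around KRW → NZD → MXN → KRW: 1 × 0.00118281 ÷ 0.0826059 ÷ 0.0146198 = 0.979405
Product < 1; profitable direction is KRW → MXN → NZD → KRW.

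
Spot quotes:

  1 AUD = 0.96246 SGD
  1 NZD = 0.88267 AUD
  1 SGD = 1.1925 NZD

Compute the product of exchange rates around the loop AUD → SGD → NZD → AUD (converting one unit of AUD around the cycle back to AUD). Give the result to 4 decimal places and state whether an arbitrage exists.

Around AUD → SGD → NZD → AUD: 1 × 0.96246 × 1.1925 × 0.88267 = 1.013070
Product > 1; profitable direction is AUD → SGD → NZD → AUD.

1.0131 (arbitrage exists)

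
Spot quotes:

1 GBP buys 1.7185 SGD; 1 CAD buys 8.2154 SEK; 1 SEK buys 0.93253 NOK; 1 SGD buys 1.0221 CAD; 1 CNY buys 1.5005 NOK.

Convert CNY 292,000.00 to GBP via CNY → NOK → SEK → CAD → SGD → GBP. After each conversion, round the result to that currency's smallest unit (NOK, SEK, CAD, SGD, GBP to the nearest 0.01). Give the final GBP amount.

GBP 32,560.00

CNY 292,000.00 × 1.5005 = NOK 438,146.00
NOK 438,146.00 ÷ 0.93253 = SEK 469,846.55
SEK 469,846.55 ÷ 8.2154 = CAD 57,190.95
CAD 57,190.95 ÷ 1.0221 = SGD 55,954.36
SGD 55,954.36 ÷ 1.7185 = GBP 32,560.00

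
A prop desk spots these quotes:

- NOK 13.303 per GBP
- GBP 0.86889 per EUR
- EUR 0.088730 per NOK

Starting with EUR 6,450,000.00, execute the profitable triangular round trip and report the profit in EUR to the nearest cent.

Profitable loop is EUR → GBP → NOK → EUR:
EUR 6,450,000.00 × 0.86889 = GBP 5,604,340.50
GBP 5,604,340.50 × 13.303 = NOK 74,554,541.67
NOK 74,554,541.67 × 0.088730 = EUR 6,615,224.48
Profit = EUR 6,615,224.48 − EUR 6,450,000.00

Profit: EUR 165,224.48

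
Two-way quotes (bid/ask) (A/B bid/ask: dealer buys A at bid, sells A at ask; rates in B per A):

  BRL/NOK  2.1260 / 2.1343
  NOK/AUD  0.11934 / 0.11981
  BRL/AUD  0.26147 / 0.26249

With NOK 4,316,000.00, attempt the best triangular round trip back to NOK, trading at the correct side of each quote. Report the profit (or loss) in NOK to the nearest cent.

Best loop NOK → BRL → AUD → NOK:
NOK 4,316,000.00 ÷ 2.1343 (buy BRL at ask) = BRL 2,022,208.69
BRL 2,022,208.69 × 0.26147 (sell BRL at bid) = AUD 528,746.91
AUD 528,746.91 ÷ 0.11981 (buy NOK at ask) = NOK 4,413,211.80

Net profit: NOK 97,211.80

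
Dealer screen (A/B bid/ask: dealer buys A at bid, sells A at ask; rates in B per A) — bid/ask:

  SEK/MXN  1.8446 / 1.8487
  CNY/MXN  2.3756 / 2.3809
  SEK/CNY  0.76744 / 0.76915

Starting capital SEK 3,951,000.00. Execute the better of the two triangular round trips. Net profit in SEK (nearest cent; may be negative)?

Net profit: SEK 28,761.39

Best loop SEK → MXN → CNY → SEK:
SEK 3,951,000.00 × 1.8446 (sell SEK at bid) = MXN 7,288,014.60
MXN 7,288,014.60 ÷ 2.3809 (buy CNY at ask) = CNY 3,061,033.47
CNY 3,061,033.47 ÷ 0.76915 (buy SEK at ask) = SEK 3,979,761.39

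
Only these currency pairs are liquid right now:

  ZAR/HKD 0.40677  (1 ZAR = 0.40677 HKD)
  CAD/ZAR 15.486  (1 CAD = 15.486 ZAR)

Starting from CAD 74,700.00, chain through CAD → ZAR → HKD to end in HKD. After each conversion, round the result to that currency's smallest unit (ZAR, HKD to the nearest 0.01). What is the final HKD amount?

HKD 470,553.24

CAD 74,700.00 × 15.486 = ZAR 1,156,804.20
ZAR 1,156,804.20 × 0.40677 = HKD 470,553.24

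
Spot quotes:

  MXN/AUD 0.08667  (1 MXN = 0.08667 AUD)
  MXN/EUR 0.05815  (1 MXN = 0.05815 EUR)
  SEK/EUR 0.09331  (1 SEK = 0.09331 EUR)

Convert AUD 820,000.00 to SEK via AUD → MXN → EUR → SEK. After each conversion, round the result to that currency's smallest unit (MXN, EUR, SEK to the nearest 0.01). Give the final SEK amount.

AUD 820,000.00 ÷ 0.08667 = MXN 9,461,174.57
MXN 9,461,174.57 × 0.05815 = EUR 550,167.30
EUR 550,167.30 ÷ 0.09331 = SEK 5,896,123.67

SEK 5,896,123.67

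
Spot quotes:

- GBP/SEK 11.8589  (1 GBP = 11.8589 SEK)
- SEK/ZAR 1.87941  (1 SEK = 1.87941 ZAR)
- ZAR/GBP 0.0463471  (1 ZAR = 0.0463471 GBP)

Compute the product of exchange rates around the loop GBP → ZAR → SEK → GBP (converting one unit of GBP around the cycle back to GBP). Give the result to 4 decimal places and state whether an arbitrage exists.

Around GBP → ZAR → SEK → GBP: 1 ÷ 0.0463471 ÷ 1.87941 ÷ 11.8589 = 0.968081
Product < 1; profitable direction is GBP → SEK → ZAR → GBP.

0.9681 (arbitrage exists)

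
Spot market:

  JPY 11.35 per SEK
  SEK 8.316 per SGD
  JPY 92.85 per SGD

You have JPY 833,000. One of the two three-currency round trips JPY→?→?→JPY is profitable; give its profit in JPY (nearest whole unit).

Profit: JPY 13,786

Profitable loop is JPY → SGD → SEK → JPY:
JPY 833,000 ÷ 92.85 = SGD 8,971.46
SGD 8,971.46 × 8.316 = SEK 74,606.66
SEK 74,606.66 × 11.35 = JPY 846,786
Profit = JPY 846,786 − JPY 833,000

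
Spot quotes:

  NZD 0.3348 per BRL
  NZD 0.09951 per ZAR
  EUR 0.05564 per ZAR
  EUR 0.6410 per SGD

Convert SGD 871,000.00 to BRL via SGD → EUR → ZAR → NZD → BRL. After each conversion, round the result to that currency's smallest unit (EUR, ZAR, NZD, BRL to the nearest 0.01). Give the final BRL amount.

SGD 871,000.00 × 0.6410 = EUR 558,311.00
EUR 558,311.00 ÷ 0.05564 = ZAR 10,034,345.79
ZAR 10,034,345.79 × 0.09951 = NZD 998,517.75
NZD 998,517.75 ÷ 0.3348 = BRL 2,982,430.56

BRL 2,982,430.56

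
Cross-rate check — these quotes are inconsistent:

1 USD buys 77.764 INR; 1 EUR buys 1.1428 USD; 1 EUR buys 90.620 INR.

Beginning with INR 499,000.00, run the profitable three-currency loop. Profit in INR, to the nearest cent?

Profit: INR 9,833.60

Profitable loop is INR → USD → EUR → INR:
INR 499,000.00 ÷ 77.764 = USD 6,416.85
USD 6,416.85 ÷ 1.1428 = EUR 5,615.03
EUR 5,615.03 × 90.620 = INR 508,833.60
Profit = INR 508,833.60 − INR 499,000.00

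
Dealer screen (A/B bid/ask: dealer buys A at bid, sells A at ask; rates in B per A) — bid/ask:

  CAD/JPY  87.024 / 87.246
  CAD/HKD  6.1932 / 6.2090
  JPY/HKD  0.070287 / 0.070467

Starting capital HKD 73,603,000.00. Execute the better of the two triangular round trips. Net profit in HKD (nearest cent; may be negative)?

Net profit: HKD 541,563.69

Best loop HKD → JPY → CAD → HKD:
HKD 73,603,000.00 ÷ 0.070467 (buy JPY at ask) = JPY 1,044,503,101
JPY 1,044,503,101 ÷ 87.246 (buy CAD at ask) = CAD 11,971,931.10
CAD 11,971,931.10 × 6.1932 (sell CAD at bid) = HKD 74,144,563.69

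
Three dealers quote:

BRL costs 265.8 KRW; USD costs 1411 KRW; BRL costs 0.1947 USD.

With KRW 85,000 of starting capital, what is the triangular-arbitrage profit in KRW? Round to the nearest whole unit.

Profitable loop is KRW → BRL → USD → KRW:
KRW 85,000 ÷ 265.8 = BRL 319.79
BRL 319.79 × 0.1947 = USD 62.26
USD 62.26 × 1411 = KRW 87,853
Profit = KRW 87,853 − KRW 85,000

Profit: KRW 2,853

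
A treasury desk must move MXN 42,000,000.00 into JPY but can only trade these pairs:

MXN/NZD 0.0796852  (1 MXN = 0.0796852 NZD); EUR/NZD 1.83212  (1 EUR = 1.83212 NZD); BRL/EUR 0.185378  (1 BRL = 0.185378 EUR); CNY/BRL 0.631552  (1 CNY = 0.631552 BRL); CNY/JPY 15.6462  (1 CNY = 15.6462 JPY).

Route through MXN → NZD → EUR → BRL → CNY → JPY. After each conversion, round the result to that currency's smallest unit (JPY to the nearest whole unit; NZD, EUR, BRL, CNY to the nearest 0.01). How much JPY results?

JPY 244,126,324

MXN 42,000,000.00 × 0.0796852 = NZD 3,346,778.40
NZD 3,346,778.40 ÷ 1.83212 = EUR 1,826,724.45
EUR 1,826,724.45 ÷ 0.185378 = BRL 9,854,051.99
BRL 9,854,051.99 ÷ 0.631552 = CNY 15,602,914.71
CNY 15,602,914.71 × 15.6462 = JPY 244,126,324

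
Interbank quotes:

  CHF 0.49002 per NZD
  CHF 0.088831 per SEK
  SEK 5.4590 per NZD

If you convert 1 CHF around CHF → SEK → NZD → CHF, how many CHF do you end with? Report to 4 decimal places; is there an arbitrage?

Around CHF → SEK → NZD → CHF: 1 ÷ 0.088831 ÷ 5.4590 × 0.49002 = 1.010500
Product > 1; profitable direction is CHF → SEK → NZD → CHF.

1.0105 (arbitrage exists)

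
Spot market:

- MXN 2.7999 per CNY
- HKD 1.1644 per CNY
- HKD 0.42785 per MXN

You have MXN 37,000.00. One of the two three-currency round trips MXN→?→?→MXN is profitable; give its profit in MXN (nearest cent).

Profitable loop is MXN → HKD → CNY → MXN:
MXN 37,000.00 × 0.42785 = HKD 15,830.45
HKD 15,830.45 ÷ 1.1644 = CNY 13,595.37
CNY 13,595.37 × 2.7999 = MXN 38,065.68
Profit = MXN 38,065.68 − MXN 37,000.00

Profit: MXN 1,065.68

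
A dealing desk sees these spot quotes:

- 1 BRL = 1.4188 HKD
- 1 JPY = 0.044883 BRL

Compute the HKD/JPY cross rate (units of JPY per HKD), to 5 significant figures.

HKD/JPY = 15.704

1 HKD ÷ 1.4188 = 0.704821 BRL
0.704821 BRL ÷ 0.044883 = 15.7035 JPY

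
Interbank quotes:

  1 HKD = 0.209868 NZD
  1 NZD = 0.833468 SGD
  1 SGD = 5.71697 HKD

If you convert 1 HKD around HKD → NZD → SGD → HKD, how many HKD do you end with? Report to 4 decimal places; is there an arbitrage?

Around HKD → NZD → SGD → HKD: 1 × 0.209868 × 0.833468 × 5.71697 = 1.000002
Product ≈ 1 (deviation 0.000%, within rounding noise).

1.0000 (no arbitrage)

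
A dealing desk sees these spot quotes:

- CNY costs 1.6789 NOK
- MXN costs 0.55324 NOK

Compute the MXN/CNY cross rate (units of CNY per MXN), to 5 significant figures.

MXN/CNY = 0.32953

1 MXN × 0.55324 = 0.55324 NOK
0.55324 NOK ÷ 1.6789 = 0.329525 CNY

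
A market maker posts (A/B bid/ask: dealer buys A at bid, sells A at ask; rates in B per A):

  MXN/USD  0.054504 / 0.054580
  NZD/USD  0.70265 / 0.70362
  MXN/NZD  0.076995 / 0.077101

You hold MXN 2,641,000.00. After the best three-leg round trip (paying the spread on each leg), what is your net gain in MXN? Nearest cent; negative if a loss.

Best loop MXN → USD → NZD → MXN:
MXN 2,641,000.00 × 0.054504 (sell MXN at bid) = USD 143,945.06
USD 143,945.06 ÷ 0.70362 (buy NZD at ask) = NZD 204,577.85
NZD 204,577.85 ÷ 0.077101 (buy MXN at ask) = MXN 2,653,374.74

Net profit: MXN 12,374.74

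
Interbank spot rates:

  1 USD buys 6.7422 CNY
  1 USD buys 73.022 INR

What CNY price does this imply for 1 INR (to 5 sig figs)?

1 INR ÷ 73.022 = 0.0136945 USD
0.0136945 USD × 6.7422 = 0.0923311 CNY

INR/CNY = 0.092331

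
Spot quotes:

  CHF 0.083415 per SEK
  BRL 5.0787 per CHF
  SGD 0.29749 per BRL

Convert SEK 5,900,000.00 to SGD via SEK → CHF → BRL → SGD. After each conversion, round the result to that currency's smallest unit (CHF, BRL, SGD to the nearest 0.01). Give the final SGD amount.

SEK 5,900,000.00 × 0.083415 = CHF 492,148.50
CHF 492,148.50 × 5.0787 = BRL 2,499,474.59
BRL 2,499,474.59 × 0.29749 = SGD 743,568.70

SGD 743,568.70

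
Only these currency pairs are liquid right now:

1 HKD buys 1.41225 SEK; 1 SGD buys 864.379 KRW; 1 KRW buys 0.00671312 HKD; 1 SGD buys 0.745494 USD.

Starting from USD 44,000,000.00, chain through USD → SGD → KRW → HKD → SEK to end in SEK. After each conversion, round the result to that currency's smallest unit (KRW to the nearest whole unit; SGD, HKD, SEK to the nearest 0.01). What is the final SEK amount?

USD 44,000,000.00 ÷ 0.745494 = SGD 59,021,266.44
SGD 59,021,266.44 × 864.379 = KRW 51,016,743,264
KRW 51,016,743,264 × 0.00671312 = HKD 342,481,519.54
HKD 342,481,519.54 × 1.41225 = SEK 483,669,525.97

SEK 483,669,525.97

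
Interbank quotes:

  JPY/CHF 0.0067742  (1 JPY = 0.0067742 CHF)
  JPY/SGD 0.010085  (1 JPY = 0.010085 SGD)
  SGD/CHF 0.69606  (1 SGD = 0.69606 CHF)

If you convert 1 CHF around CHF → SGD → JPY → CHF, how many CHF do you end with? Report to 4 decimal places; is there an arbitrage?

Around CHF → SGD → JPY → CHF: 1 ÷ 0.69606 ÷ 0.010085 × 0.0067742 = 0.965018
Product < 1; profitable direction is CHF → JPY → SGD → CHF.

0.9650 (arbitrage exists)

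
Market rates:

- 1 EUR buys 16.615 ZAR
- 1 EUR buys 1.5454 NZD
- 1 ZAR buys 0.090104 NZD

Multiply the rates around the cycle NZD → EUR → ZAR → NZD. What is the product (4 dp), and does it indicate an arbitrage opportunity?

0.9687 (arbitrage exists)

Around NZD → EUR → ZAR → NZD: 1 ÷ 1.5454 × 16.615 × 0.090104 = 0.968732
Product < 1; profitable direction is NZD → ZAR → EUR → NZD.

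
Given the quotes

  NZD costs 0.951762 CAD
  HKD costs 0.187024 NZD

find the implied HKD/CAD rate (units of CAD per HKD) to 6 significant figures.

HKD/CAD = 0.178002

1 HKD × 0.187024 = 0.187024 NZD
0.187024 NZD × 0.951762 = 0.178002 CAD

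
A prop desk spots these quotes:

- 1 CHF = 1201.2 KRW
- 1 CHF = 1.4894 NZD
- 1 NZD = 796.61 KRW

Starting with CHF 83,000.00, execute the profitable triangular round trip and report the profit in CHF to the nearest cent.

Profit: CHF 1,030.38

Profitable loop is CHF → KRW → NZD → CHF:
CHF 83,000.00 × 1201.2 = KRW 99,699,600
KRW 99,699,600 ÷ 796.61 = NZD 125,154.84
NZD 125,154.84 ÷ 1.4894 = CHF 84,030.38
Profit = CHF 84,030.38 − CHF 83,000.00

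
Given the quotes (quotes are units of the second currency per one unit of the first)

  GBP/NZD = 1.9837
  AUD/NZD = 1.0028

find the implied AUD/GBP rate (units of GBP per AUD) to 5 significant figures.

1 AUD × 1.0028 = 1.0028 NZD
1.0028 NZD ÷ 1.9837 = 0.50552 GBP

AUD/GBP = 0.50552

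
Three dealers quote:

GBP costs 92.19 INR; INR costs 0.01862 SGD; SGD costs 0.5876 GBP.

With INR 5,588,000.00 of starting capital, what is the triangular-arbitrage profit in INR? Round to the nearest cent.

Profitable loop is INR → SGD → GBP → INR:
INR 5,588,000.00 × 0.01862 = SGD 104,048.56
SGD 104,048.56 × 0.5876 = GBP 61,138.93
GBP 61,138.93 × 92.19 = INR 5,636,398.31
Profit = INR 5,636,398.31 − INR 5,588,000.00

Profit: INR 48,398.31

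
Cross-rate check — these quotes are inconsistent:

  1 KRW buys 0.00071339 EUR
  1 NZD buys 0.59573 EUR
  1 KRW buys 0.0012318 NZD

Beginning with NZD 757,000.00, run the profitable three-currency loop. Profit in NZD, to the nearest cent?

Profitable loop is NZD → EUR → KRW → NZD:
NZD 757,000.00 × 0.59573 = EUR 450,967.61
EUR 450,967.61 ÷ 0.00071339 = KRW 632,147,367
KRW 632,147,367 × 0.0012318 = NZD 778,679.13
Profit = NZD 778,679.13 − NZD 757,000.00

Profit: NZD 21,679.13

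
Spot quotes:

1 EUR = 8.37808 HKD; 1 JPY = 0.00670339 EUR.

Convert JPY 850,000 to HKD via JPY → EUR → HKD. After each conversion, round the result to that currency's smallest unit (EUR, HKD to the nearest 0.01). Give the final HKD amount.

JPY 850,000 × 0.00670339 = EUR 5,697.88
EUR 5,697.88 × 8.37808 = HKD 47,737.29

HKD 47,737.29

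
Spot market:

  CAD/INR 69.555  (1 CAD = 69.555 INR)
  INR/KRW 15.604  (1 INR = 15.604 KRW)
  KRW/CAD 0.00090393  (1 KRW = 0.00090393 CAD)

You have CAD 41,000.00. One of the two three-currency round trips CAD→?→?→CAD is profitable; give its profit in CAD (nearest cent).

Profitable loop is CAD → KRW → INR → CAD:
CAD 41,000.00 ÷ 0.00090393 = KRW 45,357,494
KRW 45,357,494 ÷ 15.604 = INR 2,906,786.37
INR 2,906,786.37 ÷ 69.555 = CAD 41,791.19
Profit = CAD 41,791.19 − CAD 41,000.00

Profit: CAD 791.19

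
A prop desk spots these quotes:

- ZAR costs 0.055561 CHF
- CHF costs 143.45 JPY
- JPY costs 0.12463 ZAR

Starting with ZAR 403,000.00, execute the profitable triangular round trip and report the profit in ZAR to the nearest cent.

Profitable loop is ZAR → JPY → CHF → ZAR:
ZAR 403,000.00 ÷ 0.12463 = JPY 3,233,571
JPY 3,233,571 ÷ 143.45 = CHF 22,541.45
CHF 22,541.45 ÷ 0.055561 = ZAR 405,706.39
Profit = ZAR 405,706.39 − ZAR 403,000.00

Profit: ZAR 2,706.39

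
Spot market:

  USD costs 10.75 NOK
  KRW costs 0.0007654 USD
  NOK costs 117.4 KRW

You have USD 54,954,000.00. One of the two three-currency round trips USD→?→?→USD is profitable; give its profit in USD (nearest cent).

Profit: USD 1,935,784.72

Profitable loop is USD → KRW → NOK → USD:
USD 54,954,000.00 ÷ 0.0007654 = KRW 71,797,752,809
KRW 71,797,752,809 ÷ 117.4 = NOK 611,565,185.77
NOK 611,565,185.77 ÷ 10.75 = USD 56,889,784.72
Profit = USD 56,889,784.72 − USD 54,954,000.00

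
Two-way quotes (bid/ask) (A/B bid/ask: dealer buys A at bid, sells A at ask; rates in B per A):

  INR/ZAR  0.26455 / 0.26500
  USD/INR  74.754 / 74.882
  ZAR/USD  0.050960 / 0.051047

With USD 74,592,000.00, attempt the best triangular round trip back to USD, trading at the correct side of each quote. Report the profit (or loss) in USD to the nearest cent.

Best loop USD → INR → ZAR → USD:
USD 74,592,000.00 × 74.754 (sell USD at bid) = INR 5,576,050,368.00
INR 5,576,050,368.00 × 0.26455 (sell INR at bid) = ZAR 1,475,144,124.85
ZAR 1,475,144,124.85 × 0.050960 (sell ZAR at bid) = USD 75,173,344.60

Net profit: USD 581,344.60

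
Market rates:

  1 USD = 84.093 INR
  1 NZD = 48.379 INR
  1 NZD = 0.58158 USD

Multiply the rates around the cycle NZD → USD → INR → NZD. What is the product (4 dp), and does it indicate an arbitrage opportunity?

1.0109 (arbitrage exists)

Around NZD → USD → INR → NZD: 1 × 0.58158 × 84.093 ÷ 48.379 = 1.010910
Product > 1; profitable direction is NZD → USD → INR → NZD.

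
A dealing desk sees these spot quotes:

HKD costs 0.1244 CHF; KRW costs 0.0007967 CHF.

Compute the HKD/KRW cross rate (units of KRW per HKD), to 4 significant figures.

HKD/KRW = 156.1

1 HKD × 0.1244 = 0.1244 CHF
0.1244 CHF ÷ 0.0007967 = 156.144 KRW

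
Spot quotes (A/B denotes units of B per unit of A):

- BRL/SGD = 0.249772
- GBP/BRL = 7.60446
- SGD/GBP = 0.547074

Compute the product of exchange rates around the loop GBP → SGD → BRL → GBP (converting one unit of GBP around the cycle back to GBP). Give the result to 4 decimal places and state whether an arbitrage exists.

0.9624 (arbitrage exists)

Around GBP → SGD → BRL → GBP: 1 ÷ 0.547074 ÷ 0.249772 ÷ 7.60446 = 0.962369
Product < 1; profitable direction is GBP → BRL → SGD → GBP.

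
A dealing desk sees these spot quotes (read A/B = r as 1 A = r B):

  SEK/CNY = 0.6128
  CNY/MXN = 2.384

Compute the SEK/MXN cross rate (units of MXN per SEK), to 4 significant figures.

SEK/MXN = 1.461

1 SEK × 0.6128 = 0.6128 CNY
0.6128 CNY × 2.384 = 1.46092 MXN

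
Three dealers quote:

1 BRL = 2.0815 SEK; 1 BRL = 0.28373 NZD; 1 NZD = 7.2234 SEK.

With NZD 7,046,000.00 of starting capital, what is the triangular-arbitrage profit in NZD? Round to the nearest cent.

Profitable loop is NZD → BRL → SEK → NZD:
NZD 7,046,000.00 ÷ 0.28373 = BRL 24,833,468.44
BRL 24,833,468.44 × 2.0815 = SEK 51,690,864.55
SEK 51,690,864.55 ÷ 7.2234 = NZD 7,156,029.65
Profit = NZD 7,156,029.65 − NZD 7,046,000.00

Profit: NZD 110,029.65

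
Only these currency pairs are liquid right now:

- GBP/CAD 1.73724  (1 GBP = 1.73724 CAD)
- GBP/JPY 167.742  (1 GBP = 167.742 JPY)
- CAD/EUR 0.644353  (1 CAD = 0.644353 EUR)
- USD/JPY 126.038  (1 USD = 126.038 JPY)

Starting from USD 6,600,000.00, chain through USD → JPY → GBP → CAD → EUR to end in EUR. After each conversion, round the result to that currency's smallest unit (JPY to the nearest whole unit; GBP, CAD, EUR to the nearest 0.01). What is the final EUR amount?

EUR 5,551,205.40

USD 6,600,000.00 × 126.038 = JPY 831,850,800
JPY 831,850,800 ÷ 167.742 = GBP 4,959,108.63
GBP 4,959,108.63 × 1.73724 = CAD 8,615,161.88
CAD 8,615,161.88 × 0.644353 = EUR 5,551,205.40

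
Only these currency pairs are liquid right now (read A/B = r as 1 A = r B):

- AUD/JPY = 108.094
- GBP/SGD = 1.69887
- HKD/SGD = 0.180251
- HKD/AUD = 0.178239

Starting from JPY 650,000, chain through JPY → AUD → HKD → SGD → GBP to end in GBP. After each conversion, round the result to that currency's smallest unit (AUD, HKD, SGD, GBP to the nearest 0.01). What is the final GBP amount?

JPY 650,000 ÷ 108.094 = AUD 6,013.28
AUD 6,013.28 ÷ 0.178239 = HKD 33,737.17
HKD 33,737.17 × 0.180251 = SGD 6,081.16
SGD 6,081.16 ÷ 1.69887 = GBP 3,579.53

GBP 3,579.53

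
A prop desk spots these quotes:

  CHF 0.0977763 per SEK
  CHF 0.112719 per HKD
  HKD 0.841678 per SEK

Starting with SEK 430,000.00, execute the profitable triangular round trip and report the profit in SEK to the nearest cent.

Profit: SEK 13,158.37

Profitable loop is SEK → CHF → HKD → SEK:
SEK 430,000.00 × 0.0977763 = CHF 42,043.81
CHF 42,043.81 ÷ 0.112719 = HKD 372,996.65
HKD 372,996.65 ÷ 0.841678 = SEK 443,158.37
Profit = SEK 443,158.37 − SEK 430,000.00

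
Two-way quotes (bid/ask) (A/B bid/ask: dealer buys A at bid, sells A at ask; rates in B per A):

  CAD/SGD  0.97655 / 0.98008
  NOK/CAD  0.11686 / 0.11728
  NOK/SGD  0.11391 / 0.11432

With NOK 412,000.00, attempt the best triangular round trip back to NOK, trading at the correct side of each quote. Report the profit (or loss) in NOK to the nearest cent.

Net result: NOK -722.11 (no profitable arbitrage after spreads)

Best loop NOK → CAD → SGD → NOK:
NOK 412,000.00 × 0.11686 (sell NOK at bid) = CAD 48,146.32
CAD 48,146.32 × 0.97655 (sell CAD at bid) = SGD 47,017.29
SGD 47,017.29 ÷ 0.11432 (buy NOK at ask) = NOK 411,277.89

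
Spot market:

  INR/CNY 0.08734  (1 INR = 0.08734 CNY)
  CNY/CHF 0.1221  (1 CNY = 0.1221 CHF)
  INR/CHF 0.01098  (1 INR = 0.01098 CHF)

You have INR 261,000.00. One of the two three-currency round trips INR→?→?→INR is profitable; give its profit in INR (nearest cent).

Profitable loop is INR → CHF → CNY → INR:
INR 261,000.00 × 0.01098 = CHF 2,865.78
CHF 2,865.78 ÷ 0.1221 = CNY 23,470.76
CNY 23,470.76 ÷ 0.08734 = INR 268,728.67
Profit = INR 268,728.67 − INR 261,000.00

Profit: INR 7,728.67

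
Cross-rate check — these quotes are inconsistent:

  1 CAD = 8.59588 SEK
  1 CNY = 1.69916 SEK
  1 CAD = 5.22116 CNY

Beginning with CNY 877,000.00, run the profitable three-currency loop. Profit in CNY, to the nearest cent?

Profit: CNY 28,129.10

Profitable loop is CNY → SEK → CAD → CNY:
CNY 877,000.00 × 1.69916 = SEK 1,490,163.32
SEK 1,490,163.32 ÷ 8.59588 = CAD 173,357.86
CAD 173,357.86 × 5.22116 = CNY 905,129.10
Profit = CNY 905,129.10 − CNY 877,000.00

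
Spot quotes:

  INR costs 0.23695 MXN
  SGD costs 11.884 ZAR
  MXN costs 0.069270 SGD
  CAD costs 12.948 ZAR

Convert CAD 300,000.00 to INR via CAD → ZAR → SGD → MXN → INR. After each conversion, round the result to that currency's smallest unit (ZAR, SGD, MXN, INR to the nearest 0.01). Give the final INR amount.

CAD 300,000.00 × 12.948 = ZAR 3,884,400.00
ZAR 3,884,400.00 ÷ 11.884 = SGD 326,859.64
SGD 326,859.64 ÷ 0.069270 = MXN 4,718,632.02
MXN 4,718,632.02 ÷ 0.23695 = INR 19,914,041.02

INR 19,914,041.02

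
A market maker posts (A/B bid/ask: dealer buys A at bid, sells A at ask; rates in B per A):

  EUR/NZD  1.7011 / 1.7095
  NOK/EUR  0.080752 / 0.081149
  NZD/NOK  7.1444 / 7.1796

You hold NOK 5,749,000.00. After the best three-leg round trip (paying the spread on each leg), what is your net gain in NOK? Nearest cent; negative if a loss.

Net profit: NOK 23,178.89

Best loop NOK → NZD → EUR → NOK:
NOK 5,749,000.00 ÷ 7.1796 (buy NZD at ask) = NZD 800,740.99
NZD 800,740.99 ÷ 1.7095 (buy EUR at ask) = EUR 468,406.54
EUR 468,406.54 ÷ 0.081149 (buy NOK at ask) = NOK 5,772,178.89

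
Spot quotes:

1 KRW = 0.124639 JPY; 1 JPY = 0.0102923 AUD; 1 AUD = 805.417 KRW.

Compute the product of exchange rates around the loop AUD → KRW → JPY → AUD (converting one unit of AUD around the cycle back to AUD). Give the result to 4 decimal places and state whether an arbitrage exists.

Around AUD → KRW → JPY → AUD: 1 × 805.417 × 0.124639 × 0.0102923 = 1.033207
Product > 1; profitable direction is AUD → KRW → JPY → AUD.

1.0332 (arbitrage exists)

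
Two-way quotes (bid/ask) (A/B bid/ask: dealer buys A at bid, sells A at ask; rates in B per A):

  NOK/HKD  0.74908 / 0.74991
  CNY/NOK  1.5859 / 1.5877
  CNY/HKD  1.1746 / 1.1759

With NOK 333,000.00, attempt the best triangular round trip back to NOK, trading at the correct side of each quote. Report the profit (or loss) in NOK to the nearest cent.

Best loop NOK → HKD → CNY → NOK:
NOK 333,000.00 × 0.74908 (sell NOK at bid) = HKD 249,443.64
HKD 249,443.64 ÷ 1.1759 (buy CNY at ask) = CNY 212,129.98
CNY 212,129.98 × 1.5859 (sell CNY at bid) = NOK 336,416.93

Net profit: NOK 3,416.93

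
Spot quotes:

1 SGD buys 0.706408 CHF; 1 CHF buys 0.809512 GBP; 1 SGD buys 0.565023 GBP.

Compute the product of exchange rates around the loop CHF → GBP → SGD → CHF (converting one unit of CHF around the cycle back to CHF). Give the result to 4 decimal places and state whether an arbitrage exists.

Around CHF → GBP → SGD → CHF: 1 × 0.809512 ÷ 0.565023 × 0.706408 = 1.012075
Product > 1; profitable direction is CHF → GBP → SGD → CHF.

1.0121 (arbitrage exists)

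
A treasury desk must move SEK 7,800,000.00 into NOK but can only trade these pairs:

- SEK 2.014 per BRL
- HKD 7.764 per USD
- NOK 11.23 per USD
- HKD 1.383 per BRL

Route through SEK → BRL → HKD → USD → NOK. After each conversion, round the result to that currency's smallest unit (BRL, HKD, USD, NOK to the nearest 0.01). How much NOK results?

NOK 7,747,320.96

SEK 7,800,000.00 ÷ 2.014 = BRL 3,872,889.77
BRL 3,872,889.77 × 1.383 = HKD 5,356,206.55
HKD 5,356,206.55 ÷ 7.764 = USD 689,877.20
USD 689,877.20 × 11.23 = NOK 7,747,320.96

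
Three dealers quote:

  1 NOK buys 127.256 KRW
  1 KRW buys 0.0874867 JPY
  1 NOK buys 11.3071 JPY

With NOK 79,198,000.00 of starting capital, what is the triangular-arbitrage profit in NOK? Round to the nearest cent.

Profitable loop is NOK → JPY → KRW → NOK:
NOK 79,198,000.00 × 11.3071 = JPY 895,499,706
JPY 895,499,706 ÷ 0.0874867 = KRW 10,235,838,199
KRW 10,235,838,199 ÷ 127.256 = NOK 80,435,014.45
Profit = NOK 80,435,014.45 − NOK 79,198,000.00

Profit: NOK 1,237,014.45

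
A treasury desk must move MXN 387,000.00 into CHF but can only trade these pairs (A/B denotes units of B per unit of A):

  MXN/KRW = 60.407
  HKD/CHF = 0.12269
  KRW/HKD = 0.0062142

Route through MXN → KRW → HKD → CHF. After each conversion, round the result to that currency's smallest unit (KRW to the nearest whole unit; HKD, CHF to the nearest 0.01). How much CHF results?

MXN 387,000.00 × 60.407 = KRW 23,377,509
KRW 23,377,509 × 0.0062142 = HKD 145,272.52
HKD 145,272.52 × 0.12269 = CHF 17,823.49

CHF 17,823.49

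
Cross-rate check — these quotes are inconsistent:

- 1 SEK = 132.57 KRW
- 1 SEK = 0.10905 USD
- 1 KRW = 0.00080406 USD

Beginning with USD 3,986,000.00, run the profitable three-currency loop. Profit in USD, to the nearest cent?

Profit: USD 91,831.26

Profitable loop is USD → KRW → SEK → USD:
USD 3,986,000.00 ÷ 0.00080406 = KRW 4,957,341,492
KRW 4,957,341,492 ÷ 132.57 = SEK 37,394,142.66
SEK 37,394,142.66 × 0.10905 = USD 4,077,831.26
Profit = USD 4,077,831.26 − USD 3,986,000.00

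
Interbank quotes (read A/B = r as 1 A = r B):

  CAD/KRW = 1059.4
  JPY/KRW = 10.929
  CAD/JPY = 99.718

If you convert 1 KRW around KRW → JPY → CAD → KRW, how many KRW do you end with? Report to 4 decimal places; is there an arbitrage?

Around KRW → JPY → CAD → KRW: 1 ÷ 10.929 ÷ 99.718 × 1059.4 = 0.972089
Product < 1; profitable direction is KRW → CAD → JPY → KRW.

0.9721 (arbitrage exists)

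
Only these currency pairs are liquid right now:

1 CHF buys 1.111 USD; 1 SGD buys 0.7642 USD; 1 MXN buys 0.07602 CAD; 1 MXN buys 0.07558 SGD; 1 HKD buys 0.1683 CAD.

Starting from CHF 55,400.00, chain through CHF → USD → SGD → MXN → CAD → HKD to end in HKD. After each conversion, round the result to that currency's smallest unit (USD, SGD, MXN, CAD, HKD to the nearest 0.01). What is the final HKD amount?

CHF 55,400.00 × 1.111 = USD 61,549.40
USD 61,549.40 ÷ 0.7642 = SGD 80,540.96
SGD 80,540.96 ÷ 0.07558 = MXN 1,065,638.53
MXN 1,065,638.53 × 0.07602 = CAD 81,009.84
CAD 81,009.84 ÷ 0.1683 = HKD 481,341.89

HKD 481,341.89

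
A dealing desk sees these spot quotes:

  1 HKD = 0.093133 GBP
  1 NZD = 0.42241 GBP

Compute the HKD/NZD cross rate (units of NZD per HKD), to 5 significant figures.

HKD/NZD = 0.22048

1 HKD × 0.093133 = 0.093133 GBP
0.093133 GBP ÷ 0.42241 = 0.22048 NZD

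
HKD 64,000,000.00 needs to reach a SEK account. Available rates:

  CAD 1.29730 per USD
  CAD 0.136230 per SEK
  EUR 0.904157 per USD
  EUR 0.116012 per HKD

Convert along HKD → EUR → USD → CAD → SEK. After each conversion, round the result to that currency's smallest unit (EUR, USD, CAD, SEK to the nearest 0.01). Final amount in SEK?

HKD 64,000,000.00 × 0.116012 = EUR 7,424,768.00
EUR 7,424,768.00 ÷ 0.904157 = USD 8,211,812.77
USD 8,211,812.77 × 1.29730 = CAD 10,653,184.71
CAD 10,653,184.71 ÷ 0.136230 = SEK 78,199,990.53

SEK 78,199,990.53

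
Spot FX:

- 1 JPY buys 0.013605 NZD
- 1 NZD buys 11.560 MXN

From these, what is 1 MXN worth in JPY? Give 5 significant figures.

MXN/JPY = 6.3583

1 MXN ÷ 11.560 = 0.0865052 NZD
0.0865052 NZD ÷ 0.013605 = 6.35834 JPY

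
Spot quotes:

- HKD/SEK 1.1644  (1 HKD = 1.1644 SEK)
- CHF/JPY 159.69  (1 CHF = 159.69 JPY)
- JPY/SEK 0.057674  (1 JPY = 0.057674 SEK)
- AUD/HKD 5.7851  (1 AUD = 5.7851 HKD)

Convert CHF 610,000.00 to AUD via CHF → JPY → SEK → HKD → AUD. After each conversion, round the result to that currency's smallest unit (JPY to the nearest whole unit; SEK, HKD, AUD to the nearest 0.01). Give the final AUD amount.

CHF 610,000.00 × 159.69 = JPY 97,410,900
JPY 97,410,900 × 0.057674 = SEK 5,618,076.25
SEK 5,618,076.25 ÷ 1.1644 = HKD 4,824,867.96
HKD 4,824,867.96 ÷ 5.7851 = AUD 834,016.35

AUD 834,016.35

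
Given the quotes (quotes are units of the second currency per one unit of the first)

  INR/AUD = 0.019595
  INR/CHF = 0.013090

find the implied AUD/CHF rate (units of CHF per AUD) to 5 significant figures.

AUD/CHF = 0.66803

1 AUD ÷ 0.019595 = 51.0334 INR
51.0334 INR × 0.013090 = 0.668028 CHF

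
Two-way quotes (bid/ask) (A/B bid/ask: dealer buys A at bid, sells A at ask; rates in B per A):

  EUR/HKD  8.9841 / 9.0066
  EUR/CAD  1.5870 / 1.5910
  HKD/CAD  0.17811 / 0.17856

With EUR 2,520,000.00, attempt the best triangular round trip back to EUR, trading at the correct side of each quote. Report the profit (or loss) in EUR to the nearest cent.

Net profit: EUR 14,505.52

Best loop EUR → HKD → CAD → EUR:
EUR 2,520,000.00 × 8.9841 (sell EUR at bid) = HKD 22,639,932.00
HKD 22,639,932.00 × 0.17811 (sell HKD at bid) = CAD 4,032,398.29
CAD 4,032,398.29 ÷ 1.5910 (buy EUR at ask) = EUR 2,534,505.52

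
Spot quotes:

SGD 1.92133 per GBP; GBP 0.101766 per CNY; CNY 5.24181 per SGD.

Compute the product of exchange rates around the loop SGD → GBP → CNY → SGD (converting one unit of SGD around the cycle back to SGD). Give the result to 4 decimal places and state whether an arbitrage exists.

0.9757 (arbitrage exists)

Around SGD → GBP → CNY → SGD: 1 ÷ 1.92133 ÷ 0.101766 ÷ 5.24181 = 0.975695
Product < 1; profitable direction is SGD → CNY → GBP → SGD.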